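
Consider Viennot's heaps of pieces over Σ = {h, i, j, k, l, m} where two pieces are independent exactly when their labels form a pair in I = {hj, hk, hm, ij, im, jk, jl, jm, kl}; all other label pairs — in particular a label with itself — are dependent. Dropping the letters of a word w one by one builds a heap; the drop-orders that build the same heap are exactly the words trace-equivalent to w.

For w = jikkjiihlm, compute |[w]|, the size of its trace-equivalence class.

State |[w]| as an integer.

drop 0:j onto floor
drop 1:i onto floor
drop 2:k onto {1:i}
drop 3:k onto {2:k}
drop 4:j onto {0:j}
drop 5:i onto {3:k}
drop 6:i onto {5:i}
drop 7:h onto {6:i}
drop 8:l onto {7:h}
drop 9:m onto {8:l}
ground layer = {0:j, 1:i}
drop-orders for the pieces not yet dropped (sum over which currently-grounded one goes next):
  1 to go: {4} 1  {9} 1
  2 to go: {0,4} 1  {4,9} 2  {8,9} 1
  3 to go: {0,4,9} 3  {4,8,9} 3  {7,8,9} 1
  4 to go: {0,4,8,9} 6  {4,7,8,9} 4  {6,7,8,9} 1
  5 to go: {0,4,7,8,9} 10  {4,6,7,8,9} 5  {5,6,7,8,9} 1
  6 to go: {0,4,6,7,8,9} 15  {3,5,6,7,8,9} 1  {4,5,6,7,8,9} 6
  7 to go: {0,4,5,6,7,8,9} 21  {2,3,5,6,7,8,9} 1  {3,4,5,6,7,8,9} 7
  8 to go: {0,3,4,5,6,7,8,9} 28  {1,2,3,5,6,7,8,9} 1  {2,3,4,5,6,7,8,9} 8
  if 0:j drops first: 9 orders
  if 1:i drops first: 36 orders
heap linearizations: 45

45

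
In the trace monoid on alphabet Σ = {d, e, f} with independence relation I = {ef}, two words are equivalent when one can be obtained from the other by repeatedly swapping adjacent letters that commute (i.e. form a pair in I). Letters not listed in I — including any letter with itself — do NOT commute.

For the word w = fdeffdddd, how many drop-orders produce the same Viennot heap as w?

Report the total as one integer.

0(f) covers ∅
1(d) covers 0:f
2(e) covers 1:d
3(f) covers 1:d
4(f) covers 3:f
5(d) covers 2:e, 4:f
6(d) covers 5:d
7(d) covers 6:d
8(d) covers 7:d
floor of heap: 0:f
completions by unplaced set U, small U first (add the entries for U minus each lowest piece of U):
  |U|=1: {8}:1
  |U|=2: {7,8}:1
  |U|=3: {6,7,8}:1
  |U|=4: {5,6,7,8}:1
  |U|=5: {2,5,6,7,8}:1  {4,5,6,7,8}:1
  |U|=6: {2,4,5,6,7,8}:2  {3,4,5,6,7,8}:1
  |U|=7: {2,3,4,5,6,7,8}:3
  start at 0(f): 3

3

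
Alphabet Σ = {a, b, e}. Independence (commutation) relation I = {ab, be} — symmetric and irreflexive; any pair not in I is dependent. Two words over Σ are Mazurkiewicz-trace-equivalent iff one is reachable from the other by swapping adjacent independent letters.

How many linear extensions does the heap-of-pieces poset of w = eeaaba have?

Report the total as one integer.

6

#0=e has no predecessor
#1=e depends on [0:e]
#2=a depends on [1:e]
#3=a depends on [2:a]
#4=b has no predecessor
#5=a depends on [3:a]
sources: [0:e, 4:b]
N(rest) = Σ N(rest − s) over sources s of rest; N(one piece) = 1:
  size 1 → [4]=1  [5]=1
  size 2 → [3,5]=1  [4,5]=2
  size 3 → [2,3,5]=1  [3,4,5]=3
  size 4 → [1,2,3,5]=1  [2,3,4,5]=4
  first=0(e) contributes 5
  first=4(b) contributes 1
|[w]| = 6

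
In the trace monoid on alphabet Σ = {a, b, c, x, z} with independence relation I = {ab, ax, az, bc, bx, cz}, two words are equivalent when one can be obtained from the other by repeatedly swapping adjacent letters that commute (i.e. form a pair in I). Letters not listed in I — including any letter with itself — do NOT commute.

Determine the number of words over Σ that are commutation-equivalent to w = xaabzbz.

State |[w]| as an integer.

#0=x has no predecessor
#1=a has no predecessor
#2=a depends on [1:a]
#3=b has no predecessor
#4=z depends on [0:x, 3:b]
#5=b depends on [4:z]
#6=z depends on [5:b]
sources: [0:x, 1:a, 3:b]
N(rest) = Σ N(rest − s) over sources s of rest; N(one piece) = 1:
  size 1 → [2]=1  [6]=1
  size 2 → [1,2]=1  [2,6]=2  [5,6]=1
  size 3 → [1,2,6]=3  [2,5,6]=3  [4,5,6]=1
  size 4 → [0,4,5,6]=1  [1,2,5,6]=6  [2,4,5,6]=4  [3,4,5,6]=1
  size 5 → [0,2,4,5,6]=5  [0,3,4,5,6]=2  [1,2,4,5,6]=10  [2,3,4,5,6]=5
  first=0(x) contributes 15
  first=1(a) contributes 12
  first=3(b) contributes 15
|[w]| = 42

42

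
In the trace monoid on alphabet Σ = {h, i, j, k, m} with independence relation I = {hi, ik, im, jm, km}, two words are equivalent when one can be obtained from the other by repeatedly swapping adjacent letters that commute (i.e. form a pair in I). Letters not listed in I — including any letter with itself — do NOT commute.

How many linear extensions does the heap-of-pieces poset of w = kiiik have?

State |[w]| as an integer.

10

0(k) covers ∅
1(i) covers ∅
2(i) covers 1:i
3(i) covers 2:i
4(k) covers 0:k
floor of heap: 0:k, 1:i
completions by unplaced set U, small U first (add the entries for U minus each lowest piece of U):
  |U|=1: {3}:1  {4}:1
  |U|=2: {0,4}:1  {2,3}:1  {3,4}:2
  |U|=3: {0,3,4}:3  {1,2,3}:1  {2,3,4}:3
  start at 0(k): 4
  start at 1(i): 6
sum over floor = 10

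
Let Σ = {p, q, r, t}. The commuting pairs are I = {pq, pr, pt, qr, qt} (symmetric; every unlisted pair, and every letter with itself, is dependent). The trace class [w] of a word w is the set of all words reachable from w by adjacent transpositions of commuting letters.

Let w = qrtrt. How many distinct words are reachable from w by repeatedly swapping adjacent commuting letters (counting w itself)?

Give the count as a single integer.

5

#0=q has no predecessor
#1=r has no predecessor
#2=t depends on [1:r]
#3=r depends on [2:t]
#4=t depends on [3:r]
sources: [0:q, 1:r]
N(rest) = Σ N(rest − s) over sources s of rest; N(one piece) = 1:
  size 1 → [0]=1  [4]=1
  size 2 → [0,4]=2  [3,4]=1
  size 3 → [0,3,4]=3  [2,3,4]=1
  first=0(q) contributes 1
  first=1(r) contributes 4
|[w]| = 5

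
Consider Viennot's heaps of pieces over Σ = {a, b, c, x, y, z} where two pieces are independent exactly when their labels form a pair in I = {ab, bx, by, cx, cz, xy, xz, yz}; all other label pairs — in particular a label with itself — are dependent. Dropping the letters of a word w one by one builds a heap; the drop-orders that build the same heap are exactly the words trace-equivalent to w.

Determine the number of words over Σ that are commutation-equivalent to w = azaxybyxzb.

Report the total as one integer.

300

drop 0:a onto floor
drop 1:z onto {0:a}
drop 2:a onto {1:z}
drop 3:x onto {2:a}
drop 4:y onto {2:a}
drop 5:b onto {1:z}
drop 6:y onto {4:y}
drop 7:x onto {3:x}
drop 8:z onto {2:a, 5:b}
drop 9:b onto {8:z}
ground layer = {0:a}
drop-orders for the pieces not yet dropped (sum over which currently-grounded one goes next):
  1 to go: {6} 1  {7} 1  {9} 1
  2 to go: {3,7} 1  {4,6} 1  {6,7} 2  {6,9} 2  {7,9} 2  {8,9} 1
  3 to go: {3,6,7} 3  {3,7,9} 3  {4,6,7} 3  {4,6,9} 3  {5,8,9} 1  {6,7,9} 6  {6,8,9} 3  {7,8,9} 3
  4 to go: {3,4,6,7} 6  {3,6,7,9} 12  {3,7,8,9} 6  {4,6,7,9} 12  {4,6,8,9} 6  {5,6,8,9} 4  {5,7,8,9} 4  {6,7,8,9} 12
  5 to go: {3,4,6,7,9} 30  {3,5,7,8,9} 10  {3,6,7,8,9} 30  {4,5,6,8,9} 10  {4,6,7,8,9} 30  {5,6,7,8,9} 20
  6 to go: {3,4,6,7,8,9} 90  {3,5,6,7,8,9} 60  {4,5,6,7,8,9} 60
  7 to go: {2,3,4,6,7,8,9} 90  {3,4,5,6,7,8,9} 210
  8 to go: {2,3,4,5,6,7,8,9} 300
  if 0:a drops first: 300 orders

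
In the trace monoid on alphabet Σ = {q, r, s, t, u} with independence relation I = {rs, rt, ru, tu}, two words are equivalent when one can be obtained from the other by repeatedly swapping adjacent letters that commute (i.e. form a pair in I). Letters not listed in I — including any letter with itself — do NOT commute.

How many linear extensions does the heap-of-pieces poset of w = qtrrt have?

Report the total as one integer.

6

#0=q has no predecessor
#1=t depends on [0:q]
#2=r depends on [0:q]
#3=r depends on [2:r]
#4=t depends on [1:t]
sources: [0:q]
N(rest) = Σ N(rest − s) over sources s of rest; N(one piece) = 1:
  size 1 → [3]=1  [4]=1
  size 2 → [1,4]=1  [2,3]=1  [3,4]=2
  size 3 → [1,3,4]=3  [2,3,4]=3
  first=0(q) contributes 6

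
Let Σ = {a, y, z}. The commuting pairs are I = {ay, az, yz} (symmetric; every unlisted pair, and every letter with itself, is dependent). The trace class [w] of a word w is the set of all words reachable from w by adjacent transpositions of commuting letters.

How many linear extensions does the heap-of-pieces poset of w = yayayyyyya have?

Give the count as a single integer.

0(y) covers ∅
1(a) covers ∅
2(y) covers 0:y
3(a) covers 1:a
4(y) covers 2:y
5(y) covers 4:y
6(y) covers 5:y
7(y) covers 6:y
8(y) covers 7:y
9(a) covers 3:a
floor of heap: 0:y, 1:a
completions by unplaced set U, small U first (add the entries for U minus each lowest piece of U):
  |U|=1: {8}:1  {9}:1
  |U|=2: {3,9}:1  {7,8}:1  {8,9}:2
  |U|=3: {1,3,9}:1  {3,8,9}:3  {6,7,8}:1  {7,8,9}:3
  |U|=4: {1,3,8,9}:4  {3,7,8,9}:6  {5,6,7,8}:1  {6,7,8,9}:4
  |U|=5: {1,3,7,8,9}:10  {3,6,7,8,9}:10  {4,5,6,7,8}:1  {5,6,7,8,9}:5
  |U|=6: {1,3,6,7,8,9}:20  {2,4,5,6,7,8}:1  {3,5,6,7,8,9}:15  {4,5,6,7,8,9}:6
  |U|=7: {0,2,4,5,6,7,8}:1  {1,3,5,6,7,8,9}:35  {2,4,5,6,7,8,9}:7  {3,4,5,6,7,8,9}:21
  |U|=8: {0,2,4,5,6,7,8,9}:8  {1,3,4,5,6,7,8,9}:56  {2,3,4,5,6,7,8,9}:28
  start at 0(y): 84
  start at 1(a): 36
sum over floor = 120

120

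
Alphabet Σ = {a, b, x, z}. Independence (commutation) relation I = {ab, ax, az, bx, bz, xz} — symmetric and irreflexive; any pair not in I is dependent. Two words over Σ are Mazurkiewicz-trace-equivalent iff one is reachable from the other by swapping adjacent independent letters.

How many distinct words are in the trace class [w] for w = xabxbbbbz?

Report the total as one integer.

piece 0:x — minimal
piece 1:a — minimal
piece 2:b — minimal
piece 3:x rests on {0:x}
piece 4:b rests on {2:b}
piece 5:b rests on {4:b}
piece 6:b rests on {5:b}
piece 7:b rests on {6:b}
piece 8:z — minimal
minimal pieces: {0:x, 1:a, 2:b, 8:z}
ways to finish when only these pieces remain (= sum over removing one remaining piece with nothing left below it):
  1 left: {1}→1  {3}→1  {7}→1  {8}→1
  2 left: {0,3}→1  {1,3}→2  {1,7}→2  {1,8}→2  {3,7}→2  {3,8}→2  {6,7}→1  {7,8}→2
  3 left: {0,1,3}→3  {0,3,7}→3  {0,3,8}→3  {1,3,7}→6  {1,3,8}→6  {1,6,7}→3  {1,7,8}→6  {3,6,7}→3  {3,7,8}→6  {5,6,7}→1  {6,7,8}→3
  4 left: {0,1,3,7}→12  {0,1,3,8}→12  {0,3,6,7}→6  {0,3,7,8}→12  {1,3,6,7}→12  {1,3,7,8}→24  {1,5,6,7}→4  {1,6,7,8}→12  {3,5,6,7}→4  {3,6,7,8}→12  {4,5,6,7}→1  {5,6,7,8}→4
  5 left: {0,1,3,6,7}→30  {0,1,3,7,8}→60  {0,3,5,6,7}→10  {0,3,6,7,8}→30  {1,3,5,6,7}→20  {1,3,6,7,8}→60  {1,4,5,6,7}→5  {1,5,6,7,8}→20  {2,4,5,6,7}→1  {3,4,5,6,7}→5  {3,5,6,7,8}→20  {4,5,6,7,8}→5
  6 left: {0,1,3,5,6,7}→60  {0,1,3,6,7,8}→180  {0,3,4,5,6,7}→15  {0,3,5,6,7,8}→60  {1,2,4,5,6,7}→6  {1,3,4,5,6,7}→30  {1,3,5,6,7,8}→120  {1,4,5,6,7,8}→30  {2,3,4,5,6,7}→6  {2,4,5,6,7,8}→6  {3,4,5,6,7,8}→30
  7 left: {0,1,3,4,5,6,7}→105  {0,1,3,5,6,7,8}→420  {0,2,3,4,5,6,7}→21  {0,3,4,5,6,7,8}→105  {1,2,3,4,5,6,7}→42  {1,2,4,5,6,7,8}→42  {1,3,4,5,6,7,8}→210  {2,3,4,5,6,7,8}→42
  placing 0:x first → 336 extensions
  placing 1:a first → 168 extensions
  placing 2:b first → 840 extensions
  placing 8:z first → 168 extensions
total linear extensions = 1512

1512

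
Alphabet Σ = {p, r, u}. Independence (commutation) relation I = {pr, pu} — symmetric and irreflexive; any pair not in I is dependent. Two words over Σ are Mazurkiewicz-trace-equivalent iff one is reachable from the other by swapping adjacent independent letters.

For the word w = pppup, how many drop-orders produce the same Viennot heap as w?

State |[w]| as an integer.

drop 0:p onto floor
drop 1:p onto {0:p}
drop 2:p onto {1:p}
drop 3:u onto floor
drop 4:p onto {2:p}
ground layer = {0:p, 3:u}
drop-orders for the pieces not yet dropped (sum over which currently-grounded one goes next):
  1 to go: {3} 1  {4} 1
  2 to go: {2,4} 1  {3,4} 2
  3 to go: {1,2,4} 1  {2,3,4} 3
  if 0:p drops first: 4 orders
  if 3:u drops first: 1 orders
heap linearizations: 5

5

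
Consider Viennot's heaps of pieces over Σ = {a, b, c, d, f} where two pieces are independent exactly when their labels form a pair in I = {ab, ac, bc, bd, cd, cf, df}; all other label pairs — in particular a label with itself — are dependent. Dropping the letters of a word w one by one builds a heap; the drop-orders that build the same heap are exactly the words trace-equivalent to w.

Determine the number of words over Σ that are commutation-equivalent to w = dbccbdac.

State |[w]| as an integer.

560

0(d) covers ∅
1(b) covers ∅
2(c) covers ∅
3(c) covers 2:c
4(b) covers 1:b
5(d) covers 0:d
6(a) covers 5:d
7(c) covers 3:c
floor of heap: 0:d, 1:b, 2:c
completions by unplaced set U, small U first (add the entries for U minus each lowest piece of U):
  |U|=1: {4}:1  {6}:1  {7}:1
  |U|=2: {1,4}:1  {3,7}:1  {4,6}:2  {4,7}:2  {5,6}:1  {6,7}:2
  |U|=3: {0,5,6}:1  {1,4,6}:3  {1,4,7}:3  {2,3,7}:1  {3,4,7}:3  {3,6,7}:3  {4,5,6}:3  {4,6,7}:6  {5,6,7}:3
  |U|=4: {0,4,5,6}:4  {0,5,6,7}:4  {1,3,4,7}:6  {1,4,5,6}:6  {1,4,6,7}:12  {2,3,4,7}:4  {2,3,6,7}:4  {3,4,6,7}:12  {3,5,6,7}:6  {4,5,6,7}:12
  |U|=5: {0,1,4,5,6}:10  {0,3,5,6,7}:10  {0,4,5,6,7}:20  {1,2,3,4,7}:10  {1,3,4,6,7}:30  {1,4,5,6,7}:30  {2,3,4,6,7}:20  {2,3,5,6,7}:10  {3,4,5,6,7}:30
  |U|=6: {0,1,4,5,6,7}:60  {0,2,3,5,6,7}:20  {0,3,4,5,6,7}:60  {1,2,3,4,6,7}:60  {1,3,4,5,6,7}:90  {2,3,4,5,6,7}:60
  start at 0(d): 210
  start at 1(b): 140
  start at 2(c): 210
sum over floor = 560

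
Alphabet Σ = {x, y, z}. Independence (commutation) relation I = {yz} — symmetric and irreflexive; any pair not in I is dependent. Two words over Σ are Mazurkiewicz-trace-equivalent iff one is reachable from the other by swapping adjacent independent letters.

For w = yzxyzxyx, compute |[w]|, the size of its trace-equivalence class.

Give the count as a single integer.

4

0(y) covers ∅
1(z) covers ∅
2(x) covers 0:y, 1:z
3(y) covers 2:x
4(z) covers 2:x
5(x) covers 3:y, 4:z
6(y) covers 5:x
7(x) covers 6:y
floor of heap: 0:y, 1:z
completions by unplaced set U, small U first (add the entries for U minus each lowest piece of U):
  |U|=1: {7}:1
  |U|=2: {6,7}:1
  |U|=3: {5,6,7}:1
  |U|=4: {3,5,6,7}:1  {4,5,6,7}:1
  |U|=5: {3,4,5,6,7}:2
  |U|=6: {2,3,4,5,6,7}:2
  start at 0(y): 2
  start at 1(z): 2
sum over floor = 4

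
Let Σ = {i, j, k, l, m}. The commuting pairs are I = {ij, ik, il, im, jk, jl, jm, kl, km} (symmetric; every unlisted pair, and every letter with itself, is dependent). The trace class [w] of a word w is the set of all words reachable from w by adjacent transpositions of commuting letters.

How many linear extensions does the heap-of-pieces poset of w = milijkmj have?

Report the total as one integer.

0(m) covers ∅
1(i) covers ∅
2(l) covers 0:m
3(i) covers 1:i
4(j) covers ∅
5(k) covers ∅
6(m) covers 2:l
7(j) covers 4:j
floor of heap: 0:m, 1:i, 4:j, 5:k
completions by unplaced set U, small U first (add the entries for U minus each lowest piece of U):
  |U|=1: {3}:1  {5}:1  {6}:1  {7}:1
  |U|=2: {1,3}:1  {2,6}:1  {3,5}:2  {3,6}:2  {3,7}:2  {4,7}:1  {5,6}:2  {5,7}:2  {6,7}:2
  |U|=3: {0,2,6}:1  {1,3,5}:3  {1,3,6}:3  {1,3,7}:3  {2,3,6}:3  {2,5,6}:3  {2,6,7}:3  {3,4,7}:3  {3,5,6}:6  {3,5,7}:6  {3,6,7}:6  {4,5,7}:3  {4,6,7}:3  {5,6,7}:6
  |U|=4: {0,2,3,6}:4  {0,2,5,6}:4  {0,2,6,7}:4  {1,2,3,6}:6  {1,3,4,7}:6  {1,3,5,6}:12  {1,3,5,7}:12  {1,3,6,7}:12  {2,3,5,6}:12  {2,3,6,7}:12  {2,4,6,7}:6  {2,5,6,7}:12  {3,4,5,7}:12  {3,4,6,7}:12  {3,5,6,7}:24  {4,5,6,7}:12
  |U|=5: {0,1,2,3,6}:10  {0,2,3,5,6}:20  {0,2,3,6,7}:20  {0,2,4,6,7}:10  {0,2,5,6,7}:20  {1,2,3,5,6}:30  {1,2,3,6,7}:30  {1,3,4,5,7}:30  {1,3,4,6,7}:30  {1,3,5,6,7}:60  {2,3,4,6,7}:30  {2,3,5,6,7}:60  {2,4,5,6,7}:30  {3,4,5,6,7}:60
  |U|=6: {0,1,2,3,5,6}:60  {0,1,2,3,6,7}:60  {0,2,3,4,6,7}:60  {0,2,3,5,6,7}:120  {0,2,4,5,6,7}:60  {1,2,3,4,6,7}:90  {1,2,3,5,6,7}:180  {1,3,4,5,6,7}:180  {2,3,4,5,6,7}:180
  start at 0(m): 630
  start at 1(i): 420
  start at 4(j): 420
  start at 5(k): 210
sum over floor = 1680

1680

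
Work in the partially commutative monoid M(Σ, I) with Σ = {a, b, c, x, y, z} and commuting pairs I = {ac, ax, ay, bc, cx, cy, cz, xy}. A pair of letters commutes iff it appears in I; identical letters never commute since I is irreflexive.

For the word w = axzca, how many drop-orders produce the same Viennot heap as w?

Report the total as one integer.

#0=a has no predecessor
#1=x has no predecessor
#2=z depends on [0:a, 1:x]
#3=c has no predecessor
#4=a depends on [2:z]
sources: [0:a, 1:x, 3:c]
N(rest) = Σ N(rest − s) over sources s of rest; N(one piece) = 1:
  size 1 → [3]=1  [4]=1
  size 2 → [2,4]=1  [3,4]=2
  size 3 → [0,2,4]=1  [1,2,4]=1  [2,3,4]=3
  first=0(a) contributes 4
  first=1(x) contributes 4
  first=3(c) contributes 2
|[w]| = 10

10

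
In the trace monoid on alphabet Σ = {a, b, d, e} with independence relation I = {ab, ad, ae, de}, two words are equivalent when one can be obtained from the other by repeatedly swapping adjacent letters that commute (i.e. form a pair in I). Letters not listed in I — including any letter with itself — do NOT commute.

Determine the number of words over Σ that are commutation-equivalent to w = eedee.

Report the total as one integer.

0(e) covers ∅
1(e) covers 0:e
2(d) covers ∅
3(e) covers 1:e
4(e) covers 3:e
floor of heap: 0:e, 2:d
completions by unplaced set U, small U first (add the entries for U minus each lowest piece of U):
  |U|=1: {2}:1  {4}:1
  |U|=2: {2,4}:2  {3,4}:1
  |U|=3: {1,3,4}:1  {2,3,4}:3
  start at 0(e): 4
  start at 2(d): 1
sum over floor = 5

5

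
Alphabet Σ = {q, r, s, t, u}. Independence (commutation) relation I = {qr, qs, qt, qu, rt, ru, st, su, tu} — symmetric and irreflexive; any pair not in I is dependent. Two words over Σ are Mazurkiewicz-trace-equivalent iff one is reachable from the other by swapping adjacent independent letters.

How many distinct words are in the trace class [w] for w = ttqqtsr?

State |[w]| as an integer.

210

piece 0:t — minimal
piece 1:t rests on {0:t}
piece 2:q — minimal
piece 3:q rests on {2:q}
piece 4:t rests on {1:t}
piece 5:s — minimal
piece 6:r rests on {5:s}
minimal pieces: {0:t, 2:q, 5:s}
ways to finish when only these pieces remain (= sum over removing one remaining piece with nothing left below it):
  1 left: {3}→1  {4}→1  {6}→1
  2 left: {1,4}→1  {2,3}→1  {3,4}→2  {3,6}→2  {4,6}→2  {5,6}→1
  3 left: {0,1,4}→1  {1,3,4}→3  {1,4,6}→3  {2,3,4}→3  {2,3,6}→3  {3,4,6}→6  {3,5,6}→3  {4,5,6}→3
  4 left: {0,1,3,4}→4  {0,1,4,6}→4  {1,2,3,4}→6  {1,3,4,6}→12  {1,4,5,6}→6  {2,3,4,6}→12  {2,3,5,6}→6  {3,4,5,6}→12
  5 left: {0,1,2,3,4}→10  {0,1,3,4,6}→20  {0,1,4,5,6}→10  {1,2,3,4,6}→30  {1,3,4,5,6}→30  {2,3,4,5,6}→30
  placing 0:t first → 90 extensions
  placing 2:q first → 60 extensions
  placing 5:s first → 60 extensions
total linear extensions = 210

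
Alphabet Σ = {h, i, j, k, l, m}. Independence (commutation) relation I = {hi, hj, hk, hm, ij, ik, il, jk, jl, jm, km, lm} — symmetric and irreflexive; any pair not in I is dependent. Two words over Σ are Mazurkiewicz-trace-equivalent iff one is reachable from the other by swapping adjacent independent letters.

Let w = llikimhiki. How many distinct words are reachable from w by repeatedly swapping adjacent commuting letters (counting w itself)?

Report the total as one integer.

756

piece 0:l — minimal
piece 1:l rests on {0:l}
piece 2:i — minimal
piece 3:k rests on {1:l}
piece 4:i rests on {2:i}
piece 5:m rests on {4:i}
piece 6:h rests on {1:l}
piece 7:i rests on {5:m}
piece 8:k rests on {3:k}
piece 9:i rests on {7:i}
minimal pieces: {0:l, 2:i}
ways to finish when only these pieces remain (= sum over removing one remaining piece with nothing left below it):
  1 left: {6}→1  {8}→1  {9}→1
  2 left: {3,8}→1  {6,8}→2  {6,9}→2  {7,9}→1  {8,9}→2
  3 left: {3,6,8}→3  {3,8,9}→3  {5,7,9}→1  {6,7,9}→3  {6,8,9}→6  {7,8,9}→3
  4 left: {1,3,6,8}→3  {3,6,8,9}→12  {3,7,8,9}→6  {4,5,7,9}→1  {5,6,7,9}→4  {5,7,8,9}→4  {6,7,8,9}→12
  5 left: {0,1,3,6,8}→3  {1,3,6,8,9}→15  {2,4,5,7,9}→1  {3,5,7,8,9}→10  {3,6,7,8,9}→30  {4,5,6,7,9}→5  {4,5,7,8,9}→5  {5,6,7,8,9}→20
  6 left: {0,1,3,6,8,9}→18  {1,3,6,7,8,9}→45  {2,4,5,6,7,9}→6  {2,4,5,7,8,9}→6  {3,4,5,7,8,9}→15  {3,5,6,7,8,9}→60  {4,5,6,7,8,9}→30
  7 left: {0,1,3,6,7,8,9}→63  {1,3,5,6,7,8,9}→105  {2,3,4,5,7,8,9}→21  {2,4,5,6,7,8,9}→42  {3,4,5,6,7,8,9}→105
  8 left: {0,1,3,5,6,7,8,9}→168  {1,3,4,5,6,7,8,9}→210  {2,3,4,5,6,7,8,9}→168
  placing 0:l first → 378 extensions
  placing 2:i first → 378 extensions
total linear extensions = 756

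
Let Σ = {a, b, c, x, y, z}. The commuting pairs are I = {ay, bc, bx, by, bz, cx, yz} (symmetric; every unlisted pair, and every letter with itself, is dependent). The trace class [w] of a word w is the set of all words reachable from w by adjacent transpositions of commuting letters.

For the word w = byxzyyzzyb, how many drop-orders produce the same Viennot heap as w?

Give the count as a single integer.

900

drop 0:b onto floor
drop 1:y onto floor
drop 2:x onto {1:y}
drop 3:z onto {2:x}
drop 4:y onto {2:x}
drop 5:y onto {4:y}
drop 6:z onto {3:z}
drop 7:z onto {6:z}
drop 8:y onto {5:y}
drop 9:b onto {0:b}
ground layer = {0:b, 1:y}
drop-orders for the pieces not yet dropped (sum over which currently-grounded one goes next):
  1 to go: {7} 1  {8} 1  {9} 1
  2 to go: {0,9} 1  {5,8} 1  {6,7} 1  {7,8} 2  {7,9} 2  {8,9} 2
  3 to go: {0,7,9} 3  {0,8,9} 3  {3,6,7} 1  {4,5,8} 1  {5,7,8} 3  {5,8,9} 3  {6,7,8} 3  {6,7,9} 3  {7,8,9} 6
  4 to go: {0,5,8,9} 6  {0,6,7,9} 6  {0,7,8,9} 12  {3,6,7,8} 4  {3,6,7,9} 4  {4,5,7,8} 4  {4,5,8,9} 4  {5,6,7,8} 6  {5,7,8,9} 12  {6,7,8,9} 12
  5 to go: {0,3,6,7,9} 10  {0,4,5,8,9} 10  {0,5,7,8,9} 30  {0,6,7,8,9} 30  {3,5,6,7,8} 10  {3,6,7,8,9} 20  {4,5,6,7,8} 10  {4,5,7,8,9} 20  {5,6,7,8,9} 30
  6 to go: {0,3,6,7,8,9} 60  {0,4,5,7,8,9} 60  {0,5,6,7,8,9} 90  {3,4,5,6,7,8} 20  {3,5,6,7,8,9} 60  {4,5,6,7,8,9} 60
  7 to go: {0,3,5,6,7,8,9} 210  {0,4,5,6,7,8,9} 210  {2,3,4,5,6,7,8} 20  {3,4,5,6,7,8,9} 140
  8 to go: {0,3,4,5,6,7,8,9} 560  {1,2,3,4,5,6,7,8} 20  {2,3,4,5,6,7,8,9} 160
  if 0:b drops first: 180 orders
  if 1:y drops first: 720 orders
heap linearizations: 900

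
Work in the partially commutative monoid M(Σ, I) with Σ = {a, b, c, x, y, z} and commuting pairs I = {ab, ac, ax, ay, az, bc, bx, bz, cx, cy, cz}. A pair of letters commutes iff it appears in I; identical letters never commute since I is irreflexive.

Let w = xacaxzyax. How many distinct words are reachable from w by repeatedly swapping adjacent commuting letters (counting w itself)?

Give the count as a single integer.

504

0(x) covers ∅
1(a) covers ∅
2(c) covers ∅
3(a) covers 1:a
4(x) covers 0:x
5(z) covers 4:x
6(y) covers 5:z
7(a) covers 3:a
8(x) covers 6:y
floor of heap: 0:x, 1:a, 2:c
completions by unplaced set U, small U first (add the entries for U minus each lowest piece of U):
  |U|=1: {2}:1  {7}:1  {8}:1
  |U|=2: {2,7}:2  {2,8}:2  {3,7}:1  {6,8}:1  {7,8}:2
  |U|=3: {1,3,7}:1  {2,3,7}:3  {2,6,8}:3  {2,7,8}:6  {3,7,8}:3  {5,6,8}:1  {6,7,8}:3
  |U|=4: {1,2,3,7}:4  {1,3,7,8}:4  {2,3,7,8}:12  {2,5,6,8}:4  {2,6,7,8}:12  {3,6,7,8}:6  {4,5,6,8}:1  {5,6,7,8}:4
  |U|=5: {0,4,5,6,8}:1  {1,2,3,7,8}:20  {1,3,6,7,8}:10  {2,3,6,7,8}:30  {2,4,5,6,8}:5  {2,5,6,7,8}:20  {3,5,6,7,8}:10  {4,5,6,7,8}:5
  |U|=6: {0,2,4,5,6,8}:6  {0,4,5,6,7,8}:6  {1,2,3,6,7,8}:60  {1,3,5,6,7,8}:20  {2,3,5,6,7,8}:60  {2,4,5,6,7,8}:30  {3,4,5,6,7,8}:15
  |U|=7: {0,2,4,5,6,7,8}:42  {0,3,4,5,6,7,8}:21  {1,2,3,5,6,7,8}:140  {1,3,4,5,6,7,8}:35  {2,3,4,5,6,7,8}:105
  start at 0(x): 280
  start at 1(a): 168
  start at 2(c): 56
sum over floor = 504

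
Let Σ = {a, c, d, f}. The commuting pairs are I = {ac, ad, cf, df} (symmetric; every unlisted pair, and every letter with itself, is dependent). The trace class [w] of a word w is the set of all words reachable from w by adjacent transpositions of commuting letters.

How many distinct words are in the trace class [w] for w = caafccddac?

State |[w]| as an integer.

210

0(c) covers ∅
1(a) covers ∅
2(a) covers 1:a
3(f) covers 2:a
4(c) covers 0:c
5(c) covers 4:c
6(d) covers 5:c
7(d) covers 6:d
8(a) covers 3:f
9(c) covers 7:d
floor of heap: 0:c, 1:a
completions by unplaced set U, small U first (add the entries for U minus each lowest piece of U):
  |U|=1: {8}:1  {9}:1
  |U|=2: {3,8}:1  {7,9}:1  {8,9}:2
  |U|=3: {2,3,8}:1  {3,8,9}:3  {6,7,9}:1  {7,8,9}:3
  |U|=4: {1,2,3,8}:1  {2,3,8,9}:4  {3,7,8,9}:6  {5,6,7,9}:1  {6,7,8,9}:4
  |U|=5: {1,2,3,8,9}:5  {2,3,7,8,9}:10  {3,6,7,8,9}:10  {4,5,6,7,9}:1  {5,6,7,8,9}:5
  |U|=6: {0,4,5,6,7,9}:1  {1,2,3,7,8,9}:15  {2,3,6,7,8,9}:20  {3,5,6,7,8,9}:15  {4,5,6,7,8,9}:6
  |U|=7: {0,4,5,6,7,8,9}:7  {1,2,3,6,7,8,9}:35  {2,3,5,6,7,8,9}:35  {3,4,5,6,7,8,9}:21
  |U|=8: {0,3,4,5,6,7,8,9}:28  {1,2,3,5,6,7,8,9}:70  {2,3,4,5,6,7,8,9}:56
  start at 0(c): 126
  start at 1(a): 84
sum over floor = 210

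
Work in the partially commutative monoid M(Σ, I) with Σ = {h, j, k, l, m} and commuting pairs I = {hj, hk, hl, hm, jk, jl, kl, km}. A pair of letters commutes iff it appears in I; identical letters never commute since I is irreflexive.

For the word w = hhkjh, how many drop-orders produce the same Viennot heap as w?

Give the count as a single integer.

20

drop 0:h onto floor
drop 1:h onto {0:h}
drop 2:k onto floor
drop 3:j onto floor
drop 4:h onto {1:h}
ground layer = {0:h, 2:k, 3:j}
drop-orders for the pieces not yet dropped (sum over which currently-grounded one goes next):
  1 to go: {2} 1  {3} 1  {4} 1
  2 to go: {1,4} 1  {2,3} 2  {2,4} 2  {3,4} 2
  3 to go: {0,1,4} 1  {1,2,4} 3  {1,3,4} 3  {2,3,4} 6
  if 0:h drops first: 12 orders
  if 2:k drops first: 4 orders
  if 3:j drops first: 4 orders
heap linearizations: 20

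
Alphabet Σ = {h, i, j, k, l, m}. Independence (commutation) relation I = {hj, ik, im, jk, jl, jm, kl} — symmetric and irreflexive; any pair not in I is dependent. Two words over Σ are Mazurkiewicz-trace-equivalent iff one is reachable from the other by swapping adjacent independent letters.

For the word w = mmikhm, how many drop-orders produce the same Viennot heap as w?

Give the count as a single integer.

4

#0=m has no predecessor
#1=m depends on [0:m]
#2=i has no predecessor
#3=k depends on [1:m]
#4=h depends on [2:i, 3:k]
#5=m depends on [4:h]
sources: [0:m, 2:i]
N(rest) = Σ N(rest − s) over sources s of rest; N(one piece) = 1:
  size 1 → [5]=1
  size 2 → [4,5]=1
  size 3 → [2,4,5]=1  [3,4,5]=1
  size 4 → [1,3,4,5]=1  [2,3,4,5]=2
  first=0(m) contributes 3
  first=2(i) contributes 1
|[w]| = 4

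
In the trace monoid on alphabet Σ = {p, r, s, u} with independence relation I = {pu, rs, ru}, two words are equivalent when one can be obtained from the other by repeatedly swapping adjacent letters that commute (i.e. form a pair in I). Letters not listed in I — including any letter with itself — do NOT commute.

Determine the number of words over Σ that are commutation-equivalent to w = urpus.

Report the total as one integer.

piece 0:u — minimal
piece 1:r — minimal
piece 2:p rests on {1:r}
piece 3:u rests on {0:u}
piece 4:s rests on {2:p, 3:u}
minimal pieces: {0:u, 1:r}
ways to finish when only these pieces remain (= sum over removing one remaining piece with nothing left below it):
  1 left: {4}→1
  2 left: {2,4}→1  {3,4}→1
  3 left: {0,3,4}→1  {1,2,4}→1  {2,3,4}→2
  placing 0:u first → 3 extensions
  placing 1:r first → 3 extensions
total linear extensions = 6

6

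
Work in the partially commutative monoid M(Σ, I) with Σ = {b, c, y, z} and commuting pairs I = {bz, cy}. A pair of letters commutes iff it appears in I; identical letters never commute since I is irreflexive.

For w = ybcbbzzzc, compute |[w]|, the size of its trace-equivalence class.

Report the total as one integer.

#0=y has no predecessor
#1=b depends on [0:y]
#2=c depends on [1:b]
#3=b depends on [2:c]
#4=b depends on [3:b]
#5=z depends on [2:c]
#6=z depends on [5:z]
#7=z depends on [6:z]
#8=c depends on [4:b, 7:z]
sources: [0:y]
N(rest) = Σ N(rest − s) over sources s of rest; N(one piece) = 1:
  size 1 → [8]=1
  size 2 → [4,8]=1  [7,8]=1
  size 3 → [3,4,8]=1  [4,7,8]=2  [6,7,8]=1
  size 4 → [3,4,7,8]=3  [4,6,7,8]=3  [5,6,7,8]=1
  size 5 → [3,4,6,7,8]=6  [4,5,6,7,8]=4
  size 6 → [3,4,5,6,7,8]=10
  size 7 → [2,3,4,5,6,7,8]=10
  first=0(y) contributes 10

10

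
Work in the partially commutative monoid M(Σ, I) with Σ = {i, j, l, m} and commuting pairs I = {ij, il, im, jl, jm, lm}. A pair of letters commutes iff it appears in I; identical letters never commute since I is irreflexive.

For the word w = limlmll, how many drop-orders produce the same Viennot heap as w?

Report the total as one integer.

#0=l has no predecessor
#1=i has no predecessor
#2=m has no predecessor
#3=l depends on [0:l]
#4=m depends on [2:m]
#5=l depends on [3:l]
#6=l depends on [5:l]
sources: [0:l, 1:i, 2:m]
N(rest) = Σ N(rest − s) over sources s of rest; N(one piece) = 1:
  size 1 → [1]=1  [4]=1  [6]=1
  size 2 → [1,4]=2  [1,6]=2  [2,4]=1  [4,6]=2  [5,6]=1
  size 3 → [1,2,4]=3  [1,4,6]=6  [1,5,6]=3  [2,4,6]=3  [3,5,6]=1  [4,5,6]=3
  size 4 → [0,3,5,6]=1  [1,2,4,6]=12  [1,3,5,6]=4  [1,4,5,6]=12  [2,4,5,6]=6  [3,4,5,6]=4
  size 5 → [0,1,3,5,6]=5  [0,3,4,5,6]=5  [1,2,4,5,6]=30  [1,3,4,5,6]=20  [2,3,4,5,6]=10
  first=0(l) contributes 60
  first=1(i) contributes 15
  first=2(m) contributes 30
|[w]| = 105

105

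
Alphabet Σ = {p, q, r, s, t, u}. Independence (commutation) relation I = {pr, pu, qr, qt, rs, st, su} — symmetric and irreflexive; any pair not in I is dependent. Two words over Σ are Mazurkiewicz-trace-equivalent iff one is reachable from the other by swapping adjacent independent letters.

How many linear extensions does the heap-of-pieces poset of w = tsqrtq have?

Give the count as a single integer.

drop 0:t onto floor
drop 1:s onto floor
drop 2:q onto {1:s}
drop 3:r onto {0:t}
drop 4:t onto {3:r}
drop 5:q onto {2:q}
ground layer = {0:t, 1:s}
drop-orders for the pieces not yet dropped (sum over which currently-grounded one goes next):
  1 to go: {4} 1  {5} 1
  2 to go: {2,5} 1  {3,4} 1  {4,5} 2
  3 to go: {0,3,4} 1  {1,2,5} 1  {2,4,5} 3  {3,4,5} 3
  4 to go: {0,3,4,5} 4  {1,2,4,5} 4  {2,3,4,5} 6
  if 0:t drops first: 10 orders
  if 1:s drops first: 10 orders
heap linearizations: 20

20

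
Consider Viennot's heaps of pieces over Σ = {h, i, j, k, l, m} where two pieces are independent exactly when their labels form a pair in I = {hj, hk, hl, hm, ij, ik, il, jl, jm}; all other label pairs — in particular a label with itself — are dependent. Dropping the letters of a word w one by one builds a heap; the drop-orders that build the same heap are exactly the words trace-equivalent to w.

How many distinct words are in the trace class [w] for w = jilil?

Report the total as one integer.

0(j) covers ∅
1(i) covers ∅
2(l) covers ∅
3(i) covers 1:i
4(l) covers 2:l
floor of heap: 0:j, 1:i, 2:l
completions by unplaced set U, small U first (add the entries for U minus each lowest piece of U):
  |U|=1: {0}:1  {3}:1  {4}:1
  |U|=2: {0,3}:2  {0,4}:2  {1,3}:1  {2,4}:1  {3,4}:2
  |U|=3: {0,1,3}:3  {0,2,4}:3  {0,3,4}:6  {1,3,4}:3  {2,3,4}:3
  start at 0(j): 6
  start at 1(i): 12
  start at 2(l): 12
sum over floor = 30

30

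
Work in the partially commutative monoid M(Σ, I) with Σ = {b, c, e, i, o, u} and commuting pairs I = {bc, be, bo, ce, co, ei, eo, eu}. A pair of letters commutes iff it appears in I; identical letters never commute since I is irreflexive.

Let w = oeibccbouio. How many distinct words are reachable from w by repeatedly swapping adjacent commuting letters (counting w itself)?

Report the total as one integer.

drop 0:o onto floor
drop 1:e onto floor
drop 2:i onto {0:o}
drop 3:b onto {2:i}
drop 4:c onto {2:i}
drop 5:c onto {4:c}
drop 6:b onto {3:b}
drop 7:o onto {2:i}
drop 8:u onto {5:c, 6:b, 7:o}
drop 9:i onto {8:u}
drop 10:o onto {9:i}
ground layer = {0:o, 1:e}
drop-orders for the pieces not yet dropped (sum over which currently-grounded one goes next):
  1 to go: {1} 1  {10} 1
  2 to go: {1,10} 2  {9,10} 1
  3 to go: {1,9,10} 3  {8,9,10} 1
  4 to go: {1,8,9,10} 4  {5,8,9,10} 1  {6,8,9,10} 1  {7,8,9,10} 1
  5 to go: {1,5,8,9,10} 5  {1,6,8,9,10} 5  {1,7,8,9,10} 5  {3,6,8,9,10} 1  {4,5,8,9,10} 1  {5,6,8,9,10} 2  {5,7,8,9,10} 2  {6,7,8,9,10} 2
  6 to go: {1,3,6,8,9,10} 6  {1,4,5,8,9,10} 6  {1,5,6,8,9,10} 12  {1,5,7,8,9,10} 12  {1,6,7,8,9,10} 12  {3,5,6,8,9,10} 3  {3,6,7,8,9,10} 3  {4,5,6,8,9,10} 3  {4,5,7,8,9,10} 3  {5,6,7,8,9,10} 6
  7 to go: {1,3,5,6,8,9,10} 21  {1,3,6,7,8,9,10} 21  {1,4,5,6,8,9,10} 21  {1,4,5,7,8,9,10} 21  {1,5,6,7,8,9,10} 42  {3,4,5,6,8,9,10} 6  {3,5,6,7,8,9,10} 12  {4,5,6,7,8,9,10} 12
  8 to go: {1,3,4,5,6,8,9,10} 48  {1,3,5,6,7,8,9,10} 96  {1,4,5,6,7,8,9,10} 96  {3,4,5,6,7,8,9,10} 30
  9 to go: {1,3,4,5,6,7,8,9,10} 270  {2,3,4,5,6,7,8,9,10} 30
  if 0:o drops first: 300 orders
  if 1:e drops first: 30 orders
heap linearizations: 330

330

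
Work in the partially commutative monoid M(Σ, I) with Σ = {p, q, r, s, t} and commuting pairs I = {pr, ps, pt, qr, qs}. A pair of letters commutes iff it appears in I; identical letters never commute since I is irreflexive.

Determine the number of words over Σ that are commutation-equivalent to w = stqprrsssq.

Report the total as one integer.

56

drop 0:s onto floor
drop 1:t onto {0:s}
drop 2:q onto {1:t}
drop 3:p onto {2:q}
drop 4:r onto {1:t}
drop 5:r onto {4:r}
drop 6:s onto {5:r}
drop 7:s onto {6:s}
drop 8:s onto {7:s}
drop 9:q onto {3:p}
ground layer = {0:s}
drop-orders for the pieces not yet dropped (sum over which currently-grounded one goes next):
  1 to go: {8} 1  {9} 1
  2 to go: {3,9} 1  {7,8} 1  {8,9} 2
  3 to go: {2,3,9} 1  {3,8,9} 3  {6,7,8} 1  {7,8,9} 3
  4 to go: {2,3,8,9} 4  {3,7,8,9} 6  {5,6,7,8} 1  {6,7,8,9} 4
  5 to go: {2,3,7,8,9} 10  {3,6,7,8,9} 10  {4,5,6,7,8} 1  {5,6,7,8,9} 5
  6 to go: {2,3,6,7,8,9} 20  {3,5,6,7,8,9} 15  {4,5,6,7,8,9} 6
  7 to go: {2,3,5,6,7,8,9} 35  {3,4,5,6,7,8,9} 21
  8 to go: {2,3,4,5,6,7,8,9} 56
  if 0:s drops first: 56 orders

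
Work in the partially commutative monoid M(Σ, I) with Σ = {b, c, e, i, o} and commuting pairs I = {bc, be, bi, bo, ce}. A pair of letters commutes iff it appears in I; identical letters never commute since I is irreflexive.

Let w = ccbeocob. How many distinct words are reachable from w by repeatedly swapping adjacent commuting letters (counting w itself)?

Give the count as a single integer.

#0=c has no predecessor
#1=c depends on [0:c]
#2=b has no predecessor
#3=e has no predecessor
#4=o depends on [1:c, 3:e]
#5=c depends on [4:o]
#6=o depends on [5:c]
#7=b depends on [2:b]
sources: [0:c, 2:b, 3:e]
N(rest) = Σ N(rest − s) over sources s of rest; N(one piece) = 1:
  size 1 → [6]=1  [7]=1
  size 2 → [2,7]=1  [5,6]=1  [6,7]=2
  size 3 → [2,6,7]=3  [4,5,6]=1  [5,6,7]=3
  size 4 → [1,4,5,6]=1  [2,5,6,7]=6  [3,4,5,6]=1  [4,5,6,7]=4
  size 5 → [0,1,4,5,6]=1  [1,3,4,5,6]=2  [1,4,5,6,7]=5  [2,4,5,6,7]=10  [3,4,5,6,7]=5
  size 6 → [0,1,3,4,5,6]=3  [0,1,4,5,6,7]=6  [1,2,4,5,6,7]=15  [1,3,4,5,6,7]=12  [2,3,4,5,6,7]=15
  first=0(c) contributes 42
  first=2(b) contributes 21
  first=3(e) contributes 21
|[w]| = 84

84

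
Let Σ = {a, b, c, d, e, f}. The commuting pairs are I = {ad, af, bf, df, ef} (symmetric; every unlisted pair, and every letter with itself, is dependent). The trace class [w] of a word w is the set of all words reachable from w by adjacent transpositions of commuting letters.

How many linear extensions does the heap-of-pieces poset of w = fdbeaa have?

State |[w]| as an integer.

6

0(f) covers ∅
1(d) covers ∅
2(b) covers 1:d
3(e) covers 2:b
4(a) covers 3:e
5(a) covers 4:a
floor of heap: 0:f, 1:d
completions by unplaced set U, small U first (add the entries for U minus each lowest piece of U):
  |U|=1: {0}:1  {5}:1
  |U|=2: {0,5}:2  {4,5}:1
  |U|=3: {0,4,5}:3  {3,4,5}:1
  |U|=4: {0,3,4,5}:4  {2,3,4,5}:1
  start at 0(f): 1
  start at 1(d): 5
sum over floor = 6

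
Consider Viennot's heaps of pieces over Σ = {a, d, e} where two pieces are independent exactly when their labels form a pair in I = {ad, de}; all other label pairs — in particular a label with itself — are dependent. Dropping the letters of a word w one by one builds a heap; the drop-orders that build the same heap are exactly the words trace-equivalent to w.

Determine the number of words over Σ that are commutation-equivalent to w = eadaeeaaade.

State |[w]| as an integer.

55

0(e) covers ∅
1(a) covers 0:e
2(d) covers ∅
3(a) covers 1:a
4(e) covers 3:a
5(e) covers 4:e
6(a) covers 5:e
7(a) covers 6:a
8(a) covers 7:a
9(d) covers 2:d
10(e) covers 8:a
floor of heap: 0:e, 2:d
completions by unplaced set U, small U first (add the entries for U minus each lowest piece of U):
  |U|=1: {9}:1  {10}:1
  |U|=2: {2,9}:1  {8,10}:1  {9,10}:2
  |U|=3: {2,9,10}:3  {7,8,10}:1  {8,9,10}:3
  |U|=4: {2,8,9,10}:6  {6,7,8,10}:1  {7,8,9,10}:4
  |U|=5: {2,7,8,9,10}:10  {5,6,7,8,10}:1  {6,7,8,9,10}:5
  |U|=6: {2,6,7,8,9,10}:15  {4,5,6,7,8,10}:1  {5,6,7,8,9,10}:6
  |U|=7: {2,5,6,7,8,9,10}:21  {3,4,5,6,7,8,10}:1  {4,5,6,7,8,9,10}:7
  |U|=8: {1,3,4,5,6,7,8,10}:1  {2,4,5,6,7,8,9,10}:28  {3,4,5,6,7,8,9,10}:8
  |U|=9: {0,1,3,4,5,6,7,8,10}:1  {1,3,4,5,6,7,8,9,10}:9  {2,3,4,5,6,7,8,9,10}:36
  start at 0(e): 45
  start at 2(d): 10
sum over floor = 55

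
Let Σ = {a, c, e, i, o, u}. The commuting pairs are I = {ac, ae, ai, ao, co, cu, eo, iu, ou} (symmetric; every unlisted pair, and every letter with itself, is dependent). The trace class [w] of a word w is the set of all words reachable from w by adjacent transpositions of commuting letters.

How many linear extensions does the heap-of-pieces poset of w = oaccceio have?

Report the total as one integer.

0(o) covers ∅
1(a) covers ∅
2(c) covers ∅
3(c) covers 2:c
4(c) covers 3:c
5(e) covers 4:c
6(i) covers 0:o, 5:e
7(o) covers 6:i
floor of heap: 0:o, 1:a, 2:c
completions by unplaced set U, small U first (add the entries for U minus each lowest piece of U):
  |U|=1: {1}:1  {7}:1
  |U|=2: {1,7}:2  {6,7}:1
  |U|=3: {0,6,7}:1  {1,6,7}:3  {5,6,7}:1
  |U|=4: {0,1,6,7}:4  {0,5,6,7}:2  {1,5,6,7}:4  {4,5,6,7}:1
  |U|=5: {0,1,5,6,7}:10  {0,4,5,6,7}:3  {1,4,5,6,7}:5  {3,4,5,6,7}:1
  |U|=6: {0,1,4,5,6,7}:18  {0,3,4,5,6,7}:4  {1,3,4,5,6,7}:6  {2,3,4,5,6,7}:1
  start at 0(o): 7
  start at 1(a): 5
  start at 2(c): 28
sum over floor = 40

40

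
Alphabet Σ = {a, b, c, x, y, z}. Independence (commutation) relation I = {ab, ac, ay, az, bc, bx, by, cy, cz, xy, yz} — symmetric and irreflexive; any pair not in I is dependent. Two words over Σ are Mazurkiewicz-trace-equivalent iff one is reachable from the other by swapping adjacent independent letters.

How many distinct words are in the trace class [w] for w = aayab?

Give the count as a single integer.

20

drop 0:a onto floor
drop 1:a onto {0:a}
drop 2:y onto floor
drop 3:a onto {1:a}
drop 4:b onto floor
ground layer = {0:a, 2:y, 4:b}
drop-orders for the pieces not yet dropped (sum over which currently-grounded one goes next):
  1 to go: {2} 1  {3} 1  {4} 1
  2 to go: {1,3} 1  {2,3} 2  {2,4} 2  {3,4} 2
  3 to go: {0,1,3} 1  {1,2,3} 3  {1,3,4} 3  {2,3,4} 6
  if 0:a drops first: 12 orders
  if 2:y drops first: 4 orders
  if 4:b drops first: 4 orders
heap linearizations: 20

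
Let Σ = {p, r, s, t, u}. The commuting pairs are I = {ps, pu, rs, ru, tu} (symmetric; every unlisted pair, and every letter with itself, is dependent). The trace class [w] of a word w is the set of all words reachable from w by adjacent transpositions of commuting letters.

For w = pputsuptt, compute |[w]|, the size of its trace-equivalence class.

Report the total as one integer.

31

0(p) covers ∅
1(p) covers 0:p
2(u) covers ∅
3(t) covers 1:p
4(s) covers 2:u, 3:t
5(u) covers 4:s
6(p) covers 3:t
7(t) covers 4:s, 6:p
8(t) covers 7:t
floor of heap: 0:p, 2:u
completions by unplaced set U, small U first (add the entries for U minus each lowest piece of U):
  |U|=1: {5}:1  {8}:1
  |U|=2: {5,8}:2  {7,8}:1
  |U|=3: {5,7,8}:3  {6,7,8}:1
  |U|=4: {4,5,7,8}:3  {5,6,7,8}:4
  |U|=5: {2,4,5,7,8}:3  {4,5,6,7,8}:7
  |U|=6: {2,4,5,6,7,8}:10  {3,4,5,6,7,8}:7
  |U|=7: {1,3,4,5,6,7,8}:7  {2,3,4,5,6,7,8}:17
  start at 0(p): 24
  start at 2(u): 7
sum over floor = 31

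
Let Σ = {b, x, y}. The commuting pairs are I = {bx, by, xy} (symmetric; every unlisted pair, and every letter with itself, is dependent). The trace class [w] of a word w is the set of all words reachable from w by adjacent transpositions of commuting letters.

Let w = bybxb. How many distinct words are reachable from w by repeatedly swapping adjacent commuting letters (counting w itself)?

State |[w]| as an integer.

#0=b has no predecessor
#1=y has no predecessor
#2=b depends on [0:b]
#3=x has no predecessor
#4=b depends on [2:b]
sources: [0:b, 1:y, 3:x]
N(rest) = Σ N(rest − s) over sources s of rest; N(one piece) = 1:
  size 1 → [1]=1  [3]=1  [4]=1
  size 2 → [1,3]=2  [1,4]=2  [2,4]=1  [3,4]=2
  size 3 → [0,2,4]=1  [1,2,4]=3  [1,3,4]=6  [2,3,4]=3
  first=0(b) contributes 12
  first=1(y) contributes 4
  first=3(x) contributes 4
|[w]| = 20

20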